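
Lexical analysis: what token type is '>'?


Pattern: operator symbol
Type: OPERATOR


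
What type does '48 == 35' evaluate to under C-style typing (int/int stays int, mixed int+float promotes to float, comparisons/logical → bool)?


Operand types: int == int
Rule: comparison yields bool
Result type: bool


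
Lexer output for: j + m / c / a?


Scan left to right, longest-match per lexeme
Tokens: ID(j), OP(+), ID(m), OP(/), ID(c), OP(/), ID(a)


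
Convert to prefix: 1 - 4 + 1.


left-to-right (same/higher precedence on left): tree is (+ (- 1 4) 1)
Prefix: + - 1 4 1


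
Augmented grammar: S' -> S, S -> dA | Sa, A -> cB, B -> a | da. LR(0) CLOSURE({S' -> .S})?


Start: S' -> .S
For each item with dot before a nonterminal B, add B -> .γ for every B-production
Closure: [S' -> .S, S -> .dA, S -> .Sa]


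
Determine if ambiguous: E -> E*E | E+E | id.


'id*id+id' has two parse trees (no precedence encoded between * and +)
Ambiguous


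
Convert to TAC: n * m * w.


Break into single-operator statements:
t1 = n * m
t2 = t1 * w


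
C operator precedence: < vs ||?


'<' is relational (level 7); '||' is logical OR (level 1)
Higher level binds tighter
'<' has higher precedence than '||'


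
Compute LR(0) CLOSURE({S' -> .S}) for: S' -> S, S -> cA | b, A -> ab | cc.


Start: S' -> .S
For each item with dot before a nonterminal B, add B -> .γ for every B-production
Closure: [S' -> .S, S -> .cA, S -> .b]


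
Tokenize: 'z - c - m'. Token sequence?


Scan left to right, longest-match per lexeme
Tokens: ID(z), OP(-), ID(c), OP(-), ID(m)


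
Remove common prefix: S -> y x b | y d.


Common prefix: 'y'
Factored: S -> y S', S' -> x b | d


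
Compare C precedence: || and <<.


'<<' is shift (level 8); '||' is logical OR (level 1)
Higher level binds tighter
'<<' has higher precedence than '||'


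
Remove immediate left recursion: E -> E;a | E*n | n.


Left-recursive alternatives: E;a, E*n; non-recursive: n
Introduce E': E -> nE', E' -> ;aE' | *nE' | ε


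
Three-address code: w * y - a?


Break into single-operator statements:
t1 = w * y
t2 = t1 - a


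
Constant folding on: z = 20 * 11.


20 * 11 = 220 at compile time
Optimized: z = 220


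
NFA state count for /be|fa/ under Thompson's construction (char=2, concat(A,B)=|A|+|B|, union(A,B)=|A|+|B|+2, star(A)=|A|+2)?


Syntax tree has 4 char leaf(s), 1 union(s), 0 star(s)
chars contribute 4×2 = 8; each union adds +2; each star adds +2
Total: 8 + 2 + 0 = 10 states


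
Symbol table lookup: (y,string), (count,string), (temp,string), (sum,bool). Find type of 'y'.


Lookup 'y' → type string


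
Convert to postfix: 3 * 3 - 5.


Left to right (same or higher precedence on left)
Postfix: 3 3 * 5 -


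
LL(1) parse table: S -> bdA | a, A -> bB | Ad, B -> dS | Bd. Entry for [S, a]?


For [S, a]: 'a' ∈ FIRST(a)
Entry: S -> a


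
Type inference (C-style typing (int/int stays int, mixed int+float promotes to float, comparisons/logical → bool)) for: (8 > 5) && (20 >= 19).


Operand types: bool && bool
Rule: logical operators take bool operands and yield bool
Result type: bool


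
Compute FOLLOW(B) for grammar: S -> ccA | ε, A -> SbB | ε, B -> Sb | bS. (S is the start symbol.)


$ ∈ FOLLOW(S). For each A -> αBβ: add FIRST(β)\{ε} to FOLLOW(B); if β nullable, add FOLLOW(A).
FOLLOW(B) = {$, b}


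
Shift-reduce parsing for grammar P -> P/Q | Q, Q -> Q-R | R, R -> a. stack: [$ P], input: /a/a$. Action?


shift '/' to continue P -> P/Q
Action: shift


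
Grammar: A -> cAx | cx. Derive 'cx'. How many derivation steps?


Derivation: A => cx
Steps: 1


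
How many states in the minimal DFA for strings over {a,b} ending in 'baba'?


Track the longest suffix of input matching a prefix of 'baba': 5 classes (prefixes of length 0..4)
Minimal DFA: 5 states


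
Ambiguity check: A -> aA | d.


right-linear, alternatives start with distinct terminals 'a' vs 'd': unique leftmost derivation
Unambiguous


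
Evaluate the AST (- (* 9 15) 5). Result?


Evaluate inner: (* 9 15) = 135
Evaluate root: (- 135 5) = 130
Result: 130


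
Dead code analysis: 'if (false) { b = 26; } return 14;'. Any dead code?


condition is constant false, so the whole block is unreachable
Dead: 'if (false) { b = 26; }'


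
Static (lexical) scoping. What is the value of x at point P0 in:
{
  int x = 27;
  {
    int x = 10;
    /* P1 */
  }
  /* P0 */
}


x declared in the same block as P0
x = 27


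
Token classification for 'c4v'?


Pattern: letter/underscore followed by alphanumerics, not a keyword
Type: IDENTIFIER


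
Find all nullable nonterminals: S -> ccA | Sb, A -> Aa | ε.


A nonterminal is nullable iff some alternative derives ε (directly, or every symbol in it is nullable)
Nullable: {A}


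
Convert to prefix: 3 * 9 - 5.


left-to-right (same/higher precedence on left): tree is (- (* 3 9) 5)
Prefix: - * 3 9 5


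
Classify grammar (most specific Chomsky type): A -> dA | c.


Right-linear: every RHS is a terminal or a terminal followed by one nonterminal
Classification: Type 3 (Regular)


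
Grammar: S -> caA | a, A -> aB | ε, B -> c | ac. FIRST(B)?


Per alternative of B: FIRST(c) = {c}; FIRST(ac) = {a}
FIRST(B) = {a, c}


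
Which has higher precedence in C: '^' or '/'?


'/' is multiplicative (level 10); '^' is bitwise XOR (level 4)
Higher level binds tighter
'/' has higher precedence than '^'


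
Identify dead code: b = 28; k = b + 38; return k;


b is read by k's definition; k is returned
No dead code


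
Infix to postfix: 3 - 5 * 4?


* has higher precedence, evaluate 5*4 first
Postfix: 3 5 4 * -


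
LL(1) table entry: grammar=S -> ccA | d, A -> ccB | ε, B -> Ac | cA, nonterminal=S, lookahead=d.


For [S, d]: 'd' ∈ FIRST(d)
Entry: S -> d


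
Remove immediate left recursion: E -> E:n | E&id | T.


Left-recursive alternatives: E:n, E&id; non-recursive: T
Introduce E': E -> TE', E' -> :nE' | &idE' | ε


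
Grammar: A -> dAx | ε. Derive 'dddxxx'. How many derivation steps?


Derivation: A => dAx => ddAxx => dddAxxx => dddxxx
Steps: 4


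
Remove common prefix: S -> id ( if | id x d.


Common prefix: 'id'
Factored: S -> id S', S' -> ( if | x d


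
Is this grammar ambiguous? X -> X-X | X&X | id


'id-id&id' has two parse trees (no precedence encoded between - and &)
Ambiguous


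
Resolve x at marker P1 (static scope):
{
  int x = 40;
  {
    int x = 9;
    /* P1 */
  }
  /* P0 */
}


x declared in the same block as P1
x = 9


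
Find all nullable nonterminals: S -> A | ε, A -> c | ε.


A nonterminal is nullable iff some alternative derives ε (directly, or every symbol in it is nullable)
Nullable: {A, S}


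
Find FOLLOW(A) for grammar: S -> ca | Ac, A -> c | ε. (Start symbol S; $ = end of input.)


$ ∈ FOLLOW(S). For each A -> αBβ: add FIRST(β)\{ε} to FOLLOW(B); if β nullable, add FOLLOW(A).
FOLLOW(A) = {c}


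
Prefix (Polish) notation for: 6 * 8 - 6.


left-to-right (same/higher precedence on left): tree is (- (* 6 8) 6)
Prefix: - * 6 8 6


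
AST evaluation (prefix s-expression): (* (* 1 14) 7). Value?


Evaluate inner: (* 1 14) = 14
Evaluate root: (* 14 7) = 98
Result: 98


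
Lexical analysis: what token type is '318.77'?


Pattern: digits with a decimal point
Type: FLOAT_LITERAL


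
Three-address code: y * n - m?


Break into single-operator statements:
t1 = y * n
t2 = t1 - m


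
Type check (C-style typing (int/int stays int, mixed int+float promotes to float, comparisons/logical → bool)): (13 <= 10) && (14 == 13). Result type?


Operand types: bool && bool
Rule: logical operators take bool operands and yield bool
Result type: bool


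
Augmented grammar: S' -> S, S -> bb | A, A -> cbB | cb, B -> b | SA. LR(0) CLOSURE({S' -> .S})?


Start: S' -> .S
For each item with dot before a nonterminal B, add B -> .γ for every B-production
Closure: [S' -> .S, S -> .bb, S -> .A, A -> .cbB, A -> .cb]


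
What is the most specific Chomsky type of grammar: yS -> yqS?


LHS has context (more than one symbol) and |LHS| ≤ |RHS|
Classification: Type 1 (Context-Sensitive)


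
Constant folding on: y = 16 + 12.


16 + 12 = 28 at compile time
Optimized: y = 28


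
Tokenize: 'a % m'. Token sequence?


Scan left to right, longest-match per lexeme
Tokens: ID(a), OP(%), ID(m)


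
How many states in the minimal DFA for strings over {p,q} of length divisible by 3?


Track length mod 3: states 0..2, accept at 0
Minimal DFA: 3 states


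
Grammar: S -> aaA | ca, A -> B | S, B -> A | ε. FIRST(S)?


Per alternative of S: FIRST(aaA) = {a}; FIRST(ca) = {c}
FIRST(S) = {a, c}


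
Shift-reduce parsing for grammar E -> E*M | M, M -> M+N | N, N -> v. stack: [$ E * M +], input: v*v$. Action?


no handle; shift 'v'
Action: shift


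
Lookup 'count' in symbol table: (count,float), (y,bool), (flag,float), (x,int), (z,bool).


Lookup 'count' → type float


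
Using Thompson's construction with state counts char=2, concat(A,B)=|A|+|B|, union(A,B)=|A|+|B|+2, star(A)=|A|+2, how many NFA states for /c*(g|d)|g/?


Syntax tree has 4 char leaf(s), 2 union(s), 1 star(s)
chars contribute 4×2 = 8; each union adds +2; each star adds +2
Total: 8 + 4 + 2 = 14 states


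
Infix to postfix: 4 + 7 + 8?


Left to right (same or higher precedence on left)
Postfix: 4 7 + 8 +


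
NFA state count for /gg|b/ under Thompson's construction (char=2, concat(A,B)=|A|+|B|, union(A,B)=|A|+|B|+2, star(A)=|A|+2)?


Syntax tree has 3 char leaf(s), 1 union(s), 0 star(s)
chars contribute 3×2 = 6; each union adds +2; each star adds +2
Total: 6 + 2 + 0 = 8 states


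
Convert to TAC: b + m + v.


Break into single-operator statements:
t1 = b + m
t2 = t1 + v


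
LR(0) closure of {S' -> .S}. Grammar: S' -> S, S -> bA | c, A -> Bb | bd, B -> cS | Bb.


Start: S' -> .S
For each item with dot before a nonterminal B, add B -> .γ for every B-production
Closure: [S' -> .S, S -> .bA, S -> .c]


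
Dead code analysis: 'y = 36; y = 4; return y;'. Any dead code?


first assignment to y is overwritten before any read
Dead: 'y = 36'


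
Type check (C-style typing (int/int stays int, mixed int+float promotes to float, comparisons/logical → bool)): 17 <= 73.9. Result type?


Operand types: int <= float
Rule: comparison yields bool
Result type: bool


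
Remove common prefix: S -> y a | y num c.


Common prefix: 'y'
Factored: S -> y S', S' -> a | num c


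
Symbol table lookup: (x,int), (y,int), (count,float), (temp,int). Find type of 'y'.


Lookup 'y' → type int


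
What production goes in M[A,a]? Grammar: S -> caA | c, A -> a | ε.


For [A, a]: 'a' ∈ FIRST(a)
Entry: A -> a


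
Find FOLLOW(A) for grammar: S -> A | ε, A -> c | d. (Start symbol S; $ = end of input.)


$ ∈ FOLLOW(S). For each A -> αBβ: add FIRST(β)\{ε} to FOLLOW(B); if β nullable, add FOLLOW(A).
FOLLOW(A) = {$}


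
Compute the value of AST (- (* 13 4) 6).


Evaluate inner: (* 13 4) = 52
Evaluate root: (- 52 6) = 46
Result: 46


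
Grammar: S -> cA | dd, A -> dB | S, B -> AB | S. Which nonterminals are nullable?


A nonterminal is nullable iff some alternative derives ε (directly, or every symbol in it is nullable)
Nullable: {}


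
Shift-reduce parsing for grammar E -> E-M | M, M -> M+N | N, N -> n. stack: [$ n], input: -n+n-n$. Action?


'n' on top is the handle for N -> n
Action: reduce (N -> n)


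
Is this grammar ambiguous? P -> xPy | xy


balanced x^n…y^n: each string has a unique parse
Unambiguous


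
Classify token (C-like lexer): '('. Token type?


Pattern: delimiter/punctuation
Type: PUNCTUATION


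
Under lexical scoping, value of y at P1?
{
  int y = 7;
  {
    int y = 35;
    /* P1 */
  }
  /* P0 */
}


y declared in the same block as P1
y = 35


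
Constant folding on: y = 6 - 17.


6 - 17 = -11 at compile time
Optimized: y = -11


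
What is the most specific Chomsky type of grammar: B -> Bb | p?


Left-linear: every RHS is a terminal or one nonterminal followed by a terminal
Classification: Type 3 (Regular)


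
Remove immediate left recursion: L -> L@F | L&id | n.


Left-recursive alternatives: L@F, L&id; non-recursive: n
Introduce L': L -> nL', L' -> @FL' | &idL' | ε


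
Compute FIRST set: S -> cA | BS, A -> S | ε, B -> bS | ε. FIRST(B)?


Per alternative of B: FIRST(bS) = {b}; FIRST(ε) = {ε}
FIRST(B) = {b, ε}


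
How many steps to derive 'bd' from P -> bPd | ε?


Derivation: P => bPd => bd
Steps: 2


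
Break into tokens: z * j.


Scan left to right, longest-match per lexeme
Tokens: ID(z), OP(*), ID(j)


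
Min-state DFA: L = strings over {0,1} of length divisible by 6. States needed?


Track length mod 6: states 0..5, accept at 0
Minimal DFA: 6 states


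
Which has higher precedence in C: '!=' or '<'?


'<' is relational (level 7); '!=' is equality (level 6)
Higher level binds tighter
'<' has higher precedence than '!='


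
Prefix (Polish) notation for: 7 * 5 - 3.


left-to-right (same/higher precedence on left): tree is (- (* 7 5) 3)
Prefix: - * 7 5 3


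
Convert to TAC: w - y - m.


Break into single-operator statements:
t1 = w - y
t2 = t1 - m


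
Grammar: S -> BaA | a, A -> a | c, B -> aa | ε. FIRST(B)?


Per alternative of B: FIRST(aa) = {a}; FIRST(ε) = {ε}
FIRST(B) = {a, ε}


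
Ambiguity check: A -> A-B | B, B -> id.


precedence layered via separate nonterminal B: deterministic
Unambiguous


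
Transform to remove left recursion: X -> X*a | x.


Left-recursive alternatives: X*a; non-recursive: x
Introduce X': X -> xX', X' -> *aX' | ε


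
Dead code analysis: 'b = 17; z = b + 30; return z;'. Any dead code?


b is read by z's definition; z is returned
No dead code


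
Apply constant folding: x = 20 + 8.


20 + 8 = 28 at compile time
Optimized: x = 28


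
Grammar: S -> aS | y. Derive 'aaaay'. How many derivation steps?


Derivation: S => aS => aaS => aaaS => aaaaS => aaaay
Steps: 5


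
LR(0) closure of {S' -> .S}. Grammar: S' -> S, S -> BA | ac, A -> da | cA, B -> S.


Start: S' -> .S
For each item with dot before a nonterminal B, add B -> .γ for every B-production
Closure: [S' -> .S, S -> .BA, S -> .ac, B -> .S]


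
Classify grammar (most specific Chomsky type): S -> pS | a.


Right-linear: every RHS is a terminal or a terminal followed by one nonterminal
Classification: Type 3 (Regular)


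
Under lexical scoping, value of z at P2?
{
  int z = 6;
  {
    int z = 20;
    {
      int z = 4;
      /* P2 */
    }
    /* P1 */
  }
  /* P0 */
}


z declared in the same block as P2
z = 4


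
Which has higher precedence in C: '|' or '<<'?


'<<' is shift (level 8); '|' is bitwise OR (level 3)
Higher level binds tighter
'<<' has higher precedence than '|'


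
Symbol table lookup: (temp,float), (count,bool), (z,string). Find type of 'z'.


Lookup 'z' → type string


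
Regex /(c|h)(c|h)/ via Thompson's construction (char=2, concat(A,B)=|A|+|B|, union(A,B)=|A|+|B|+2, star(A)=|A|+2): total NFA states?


Syntax tree has 4 char leaf(s), 2 union(s), 0 star(s)
chars contribute 4×2 = 8; each union adds +2; each star adds +2
Total: 8 + 4 + 0 = 12 states


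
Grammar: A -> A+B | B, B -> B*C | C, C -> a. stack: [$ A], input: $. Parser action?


start symbol A on stack, input exhausted
Action: accept


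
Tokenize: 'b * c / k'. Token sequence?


Scan left to right, longest-match per lexeme
Tokens: ID(b), OP(*), ID(c), OP(/), ID(k)


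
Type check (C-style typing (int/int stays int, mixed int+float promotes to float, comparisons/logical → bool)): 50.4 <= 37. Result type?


Operand types: float <= int
Rule: comparison yields bool
Result type: bool


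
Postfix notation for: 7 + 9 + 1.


Left to right (same or higher precedence on left)
Postfix: 7 9 + 1 +


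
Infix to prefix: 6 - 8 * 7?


'*' binds tighter: tree is (- 6 (* 8 7))
Prefix: - 6 * 8 7


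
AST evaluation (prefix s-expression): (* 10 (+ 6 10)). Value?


Evaluate inner: (+ 6 10) = 16
Evaluate root: (* 10 16) = 160
Result: 160


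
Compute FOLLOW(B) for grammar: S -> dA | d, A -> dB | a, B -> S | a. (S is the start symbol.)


$ ∈ FOLLOW(S). For each A -> αBβ: add FIRST(β)\{ε} to FOLLOW(B); if β nullable, add FOLLOW(A).
FOLLOW(B) = {$}


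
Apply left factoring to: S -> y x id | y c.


Common prefix: 'y'
Factored: S -> y S', S' -> x id | c


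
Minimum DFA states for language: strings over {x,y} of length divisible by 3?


Track length mod 3: states 0..2, accept at 0
Minimal DFA: 3 states


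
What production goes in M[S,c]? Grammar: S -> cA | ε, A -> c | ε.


For [S, c]: 'c' ∈ FIRST(cA)
Entry: S -> cA


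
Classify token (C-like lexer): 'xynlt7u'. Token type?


Pattern: letter/underscore followed by alphanumerics, not a keyword
Type: IDENTIFIER


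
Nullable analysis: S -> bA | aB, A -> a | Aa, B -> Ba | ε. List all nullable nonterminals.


A nonterminal is nullable iff some alternative derives ε (directly, or every symbol in it is nullable)
Nullable: {B}


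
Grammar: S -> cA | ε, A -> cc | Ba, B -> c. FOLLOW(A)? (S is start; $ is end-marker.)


$ ∈ FOLLOW(S). For each A -> αBβ: add FIRST(β)\{ε} to FOLLOW(B); if β nullable, add FOLLOW(A).
FOLLOW(A) = {$}


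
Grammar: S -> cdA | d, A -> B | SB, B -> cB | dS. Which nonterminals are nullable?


A nonterminal is nullable iff some alternative derives ε (directly, or every symbol in it is nullable)
Nullable: {}


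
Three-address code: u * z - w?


Break into single-operator statements:
t1 = u * z
t2 = t1 - w


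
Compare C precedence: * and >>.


'*' is multiplicative (level 10); '>>' is shift (level 8)
Higher level binds tighter
'*' has higher precedence than '>>'


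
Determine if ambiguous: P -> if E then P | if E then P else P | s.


dangling else: 'if E then if E then s else s' parses two ways
Ambiguous


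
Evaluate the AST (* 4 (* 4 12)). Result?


Evaluate inner: (* 4 12) = 48
Evaluate root: (* 4 48) = 192
Result: 192


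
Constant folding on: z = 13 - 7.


13 - 7 = 6 at compile time
Optimized: z = 6


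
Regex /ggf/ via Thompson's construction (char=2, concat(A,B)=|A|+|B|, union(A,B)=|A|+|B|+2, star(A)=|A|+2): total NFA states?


Syntax tree has 3 char leaf(s), 0 union(s), 0 star(s)
chars contribute 3×2 = 6; each union adds +2; each star adds +2
Total: 6 + 0 + 0 = 6 states


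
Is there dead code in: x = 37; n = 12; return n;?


x is assigned but never read
Dead: 'x = 37'


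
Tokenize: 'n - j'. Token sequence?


Scan left to right, longest-match per lexeme
Tokens: ID(n), OP(-), ID(j)


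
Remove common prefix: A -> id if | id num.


Common prefix: 'id'
Factored: A -> id A', A' -> if | num


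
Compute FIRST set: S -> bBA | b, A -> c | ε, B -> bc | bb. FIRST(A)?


Per alternative of A: FIRST(c) = {c}; FIRST(ε) = {ε}
FIRST(A) = {c, ε}


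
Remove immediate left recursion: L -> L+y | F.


Left-recursive alternatives: L+y; non-recursive: F
Introduce L': L -> FL', L' -> +yL' | ε


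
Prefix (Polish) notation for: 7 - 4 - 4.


left-to-right (same/higher precedence on left): tree is (- (- 7 4) 4)
Prefix: - - 7 4 4


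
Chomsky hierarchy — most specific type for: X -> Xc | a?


Left-linear: every RHS is a terminal or one nonterminal followed by a terminal
Classification: Type 3 (Regular)


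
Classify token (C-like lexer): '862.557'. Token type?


Pattern: digits with a decimal point
Type: FLOAT_LITERAL


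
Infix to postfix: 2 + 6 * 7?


* has higher precedence, evaluate 6*7 first
Postfix: 2 6 7 * +


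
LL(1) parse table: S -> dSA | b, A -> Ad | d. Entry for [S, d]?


For [S, d]: 'd' ∈ FIRST(dSA)
Entry: S -> dSA


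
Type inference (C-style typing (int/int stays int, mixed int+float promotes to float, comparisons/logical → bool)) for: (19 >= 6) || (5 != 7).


Operand types: bool || bool
Rule: logical operators take bool operands and yield bool
Result type: bool


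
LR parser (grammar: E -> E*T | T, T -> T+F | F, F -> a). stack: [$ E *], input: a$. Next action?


no handle ('E*' is not any RHS); shift 'a'
Action: shift


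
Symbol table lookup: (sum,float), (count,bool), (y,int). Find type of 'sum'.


Lookup 'sum' → type float


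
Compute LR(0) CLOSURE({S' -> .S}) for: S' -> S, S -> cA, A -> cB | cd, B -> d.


Start: S' -> .S
For each item with dot before a nonterminal B, add B -> .γ for every B-production
Closure: [S' -> .S, S -> .cA]


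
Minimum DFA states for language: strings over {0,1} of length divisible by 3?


Track length mod 3: states 0..2, accept at 0
Minimal DFA: 3 states


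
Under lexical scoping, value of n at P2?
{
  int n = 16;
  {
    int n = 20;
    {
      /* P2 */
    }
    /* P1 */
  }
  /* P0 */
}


P2's block does not declare n; resolves to the enclosing declaration at depth 1
n = 20


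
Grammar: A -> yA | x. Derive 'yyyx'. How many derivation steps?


Derivation: A => yA => yyA => yyyA => yyyx
Steps: 4


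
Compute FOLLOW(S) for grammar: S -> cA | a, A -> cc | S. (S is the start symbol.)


$ ∈ FOLLOW(S). For each A -> αBβ: add FIRST(β)\{ε} to FOLLOW(B); if β nullable, add FOLLOW(A).
FOLLOW(S) = {$}


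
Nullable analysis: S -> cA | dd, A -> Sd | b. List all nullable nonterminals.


A nonterminal is nullable iff some alternative derives ε (directly, or every symbol in it is nullable)
Nullable: {}


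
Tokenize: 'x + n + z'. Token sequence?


Scan left to right, longest-match per lexeme
Tokens: ID(x), OP(+), ID(n), OP(+), ID(z)


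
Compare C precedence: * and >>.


'*' is multiplicative (level 10); '>>' is shift (level 8)
Higher level binds tighter
'*' has higher precedence than '>>'


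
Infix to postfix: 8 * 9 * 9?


Left to right (same or higher precedence on left)
Postfix: 8 9 * 9 *


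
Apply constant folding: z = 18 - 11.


18 - 11 = 7 at compile time
Optimized: z = 7


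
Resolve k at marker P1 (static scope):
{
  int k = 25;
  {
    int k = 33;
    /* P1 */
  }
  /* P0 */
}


k declared in the same block as P1
k = 33


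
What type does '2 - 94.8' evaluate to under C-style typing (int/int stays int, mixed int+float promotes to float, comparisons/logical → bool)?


Operand types: int - float
Rule: mixed int/float promotes to float; int/int stays int
Result type: float


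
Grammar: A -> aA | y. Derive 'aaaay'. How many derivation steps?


Derivation: A => aA => aaA => aaaA => aaaaA => aaaay
Steps: 5


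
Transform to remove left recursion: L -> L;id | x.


Left-recursive alternatives: L;id; non-recursive: x
Introduce L': L -> xL', L' -> ;idL' | ε


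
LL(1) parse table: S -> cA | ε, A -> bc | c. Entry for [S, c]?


For [S, c]: 'c' ∈ FIRST(cA)
Entry: S -> cA


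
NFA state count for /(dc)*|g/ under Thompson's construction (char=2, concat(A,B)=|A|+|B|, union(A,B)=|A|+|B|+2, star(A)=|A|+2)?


Syntax tree has 3 char leaf(s), 1 union(s), 1 star(s)
chars contribute 3×2 = 6; each union adds +2; each star adds +2
Total: 6 + 2 + 2 = 10 states


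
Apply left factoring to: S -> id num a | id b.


Common prefix: 'id'
Factored: S -> id S', S' -> num a | b


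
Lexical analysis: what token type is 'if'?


Pattern: reserved word
Type: KEYWORD


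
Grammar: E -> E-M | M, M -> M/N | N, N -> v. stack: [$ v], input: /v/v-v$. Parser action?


'v' on top is the handle for N -> v
Action: reduce (N -> v)


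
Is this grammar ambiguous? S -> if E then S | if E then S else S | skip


dangling else: 'if E then if E then skip else skip' parses two ways
Ambiguous


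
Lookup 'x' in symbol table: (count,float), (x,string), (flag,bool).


Lookup 'x' → type string


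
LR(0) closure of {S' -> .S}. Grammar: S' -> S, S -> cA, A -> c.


Start: S' -> .S
For each item with dot before a nonterminal B, add B -> .γ for every B-production
Closure: [S' -> .S, S -> .cA]


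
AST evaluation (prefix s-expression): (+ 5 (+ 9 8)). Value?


Evaluate inner: (+ 9 8) = 17
Evaluate root: (+ 5 17) = 22
Result: 22


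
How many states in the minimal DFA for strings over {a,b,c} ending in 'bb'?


Track the longest suffix of input matching a prefix of 'bb': 3 classes (prefixes of length 0..2)
Minimal DFA: 3 states


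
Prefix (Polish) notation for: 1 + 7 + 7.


left-to-right (same/higher precedence on left): tree is (+ (+ 1 7) 7)
Prefix: + + 1 7 7


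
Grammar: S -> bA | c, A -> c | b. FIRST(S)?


Per alternative of S: FIRST(bA) = {b}; FIRST(c) = {c}
FIRST(S) = {b, c}


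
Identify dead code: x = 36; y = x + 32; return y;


x is read by y's definition; y is returned
No dead code


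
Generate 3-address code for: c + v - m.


Break into single-operator statements:
t1 = c + v
t2 = t1 - m


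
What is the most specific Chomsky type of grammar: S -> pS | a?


Right-linear: every RHS is a terminal or a terminal followed by one nonterminal
Classification: Type 3 (Regular)


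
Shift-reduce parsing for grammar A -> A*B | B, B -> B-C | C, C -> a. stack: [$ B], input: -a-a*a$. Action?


shift '-' to continue B -> B-C
Action: shift


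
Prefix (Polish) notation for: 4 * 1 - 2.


left-to-right (same/higher precedence on left): tree is (- (* 4 1) 2)
Prefix: - * 4 1 2


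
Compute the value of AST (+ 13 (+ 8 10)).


Evaluate inner: (+ 8 10) = 18
Evaluate root: (+ 13 18) = 31
Result: 31


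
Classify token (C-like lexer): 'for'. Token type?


Pattern: reserved word
Type: KEYWORD


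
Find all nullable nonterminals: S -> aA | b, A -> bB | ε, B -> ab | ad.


A nonterminal is nullable iff some alternative derives ε (directly, or every symbol in it is nullable)
Nullable: {A}


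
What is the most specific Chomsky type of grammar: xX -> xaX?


LHS has context (more than one symbol) and |LHS| ≤ |RHS|
Classification: Type 1 (Context-Sensitive)


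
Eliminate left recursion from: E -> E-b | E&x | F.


Left-recursive alternatives: E-b, E&x; non-recursive: F
Introduce E': E -> FE', E' -> -bE' | &xE' | ε


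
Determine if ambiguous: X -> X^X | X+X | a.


'a^a+a' has two parse trees (no precedence encoded between ^ and +)
Ambiguous


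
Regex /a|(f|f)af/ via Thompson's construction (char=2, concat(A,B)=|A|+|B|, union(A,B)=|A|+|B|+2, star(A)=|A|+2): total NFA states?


Syntax tree has 5 char leaf(s), 2 union(s), 0 star(s)
chars contribute 5×2 = 10; each union adds +2; each star adds +2
Total: 10 + 4 + 0 = 14 states


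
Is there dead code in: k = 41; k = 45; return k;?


first assignment to k is overwritten before any read
Dead: 'k = 41'


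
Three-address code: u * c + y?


Break into single-operator statements:
t1 = u * c
t2 = t1 + y


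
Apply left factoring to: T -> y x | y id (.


Common prefix: 'y'
Factored: T -> y T', T' -> x | id (


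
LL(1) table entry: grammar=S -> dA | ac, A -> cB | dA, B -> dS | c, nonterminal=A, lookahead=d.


For [A, d]: 'd' ∈ FIRST(dA)
Entry: A -> dA


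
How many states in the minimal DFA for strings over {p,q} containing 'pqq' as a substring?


KMP-style automaton: 3 progress states + 1 absorbing accept = 4
Minimal DFA: 4 states


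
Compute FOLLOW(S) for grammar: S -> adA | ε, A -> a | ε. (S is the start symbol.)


$ ∈ FOLLOW(S). For each A -> αBβ: add FIRST(β)\{ε} to FOLLOW(B); if β nullable, add FOLLOW(A).
FOLLOW(S) = {$}


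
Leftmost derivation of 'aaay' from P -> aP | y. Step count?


Derivation: P => aP => aaP => aaaP => aaay
Steps: 4


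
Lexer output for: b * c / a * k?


Scan left to right, longest-match per lexeme
Tokens: ID(b), OP(*), ID(c), OP(/), ID(a), OP(*), ID(k)


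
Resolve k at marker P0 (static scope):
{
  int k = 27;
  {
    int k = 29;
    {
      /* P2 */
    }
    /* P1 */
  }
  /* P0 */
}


k declared in the same block as P0
k = 27


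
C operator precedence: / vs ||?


'/' is multiplicative (level 10); '||' is logical OR (level 1)
Higher level binds tighter
'/' has higher precedence than '||'


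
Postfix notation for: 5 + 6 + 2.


Left to right (same or higher precedence on left)
Postfix: 5 6 + 2 +


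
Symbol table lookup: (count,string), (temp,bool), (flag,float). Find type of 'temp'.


Lookup 'temp' → type bool


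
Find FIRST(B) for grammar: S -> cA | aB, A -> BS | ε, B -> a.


Per alternative of B: FIRST(a) = {a}
FIRST(B) = {a}


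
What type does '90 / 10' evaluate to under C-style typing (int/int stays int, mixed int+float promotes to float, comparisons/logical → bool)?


Operand types: int / int
Rule: mixed int/float promotes to float; int/int stays int
Result type: int


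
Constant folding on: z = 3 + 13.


3 + 13 = 16 at compile time
Optimized: z = 16


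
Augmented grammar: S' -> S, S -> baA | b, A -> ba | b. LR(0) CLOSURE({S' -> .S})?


Start: S' -> .S
For each item with dot before a nonterminal B, add B -> .γ for every B-production
Closure: [S' -> .S, S -> .baA, S -> .b]


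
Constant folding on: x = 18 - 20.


18 - 20 = -2 at compile time
Optimized: x = -2


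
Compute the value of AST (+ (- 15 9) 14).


Evaluate inner: (- 15 9) = 6
Evaluate root: (+ 6 14) = 20
Result: 20


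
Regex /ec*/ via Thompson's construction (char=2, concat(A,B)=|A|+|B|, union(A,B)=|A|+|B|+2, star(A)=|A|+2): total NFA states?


Syntax tree has 2 char leaf(s), 0 union(s), 1 star(s)
chars contribute 2×2 = 4; each union adds +2; each star adds +2
Total: 4 + 0 + 2 = 6 states


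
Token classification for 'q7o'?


Pattern: letter/underscore followed by alphanumerics, not a keyword
Type: IDENTIFIER


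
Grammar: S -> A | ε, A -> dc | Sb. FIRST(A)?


Per alternative of A: FIRST(dc) = {d}; FIRST(Sb) = {b, d}
FIRST(A) = {b, d}


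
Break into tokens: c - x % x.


Scan left to right, longest-match per lexeme
Tokens: ID(c), OP(-), ID(x), OP(%), ID(x)


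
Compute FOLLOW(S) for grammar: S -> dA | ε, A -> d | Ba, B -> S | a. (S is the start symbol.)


$ ∈ FOLLOW(S). For each A -> αBβ: add FIRST(β)\{ε} to FOLLOW(B); if β nullable, add FOLLOW(A).
FOLLOW(S) = {$, a}


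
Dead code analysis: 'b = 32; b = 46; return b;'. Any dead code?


first assignment to b is overwritten before any read
Dead: 'b = 32'


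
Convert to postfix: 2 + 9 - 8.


Left to right (same or higher precedence on left)
Postfix: 2 9 + 8 -


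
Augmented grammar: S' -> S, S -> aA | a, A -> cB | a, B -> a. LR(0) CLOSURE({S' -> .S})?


Start: S' -> .S
For each item with dot before a nonterminal B, add B -> .γ for every B-production
Closure: [S' -> .S, S -> .aA, S -> .a]


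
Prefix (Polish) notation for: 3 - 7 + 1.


left-to-right (same/higher precedence on left): tree is (+ (- 3 7) 1)
Prefix: + - 3 7 1


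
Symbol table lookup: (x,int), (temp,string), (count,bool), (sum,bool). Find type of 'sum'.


Lookup 'sum' → type bool


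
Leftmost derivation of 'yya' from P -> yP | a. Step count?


Derivation: P => yP => yyP => yya
Steps: 3


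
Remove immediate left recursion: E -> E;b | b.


Left-recursive alternatives: E;b; non-recursive: b
Introduce E': E -> bE', E' -> ;bE' | ε


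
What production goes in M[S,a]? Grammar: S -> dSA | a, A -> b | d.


For [S, a]: 'a' ∈ FIRST(a)
Entry: S -> a


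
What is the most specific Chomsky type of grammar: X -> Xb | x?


Left-linear: every RHS is a terminal or one nonterminal followed by a terminal
Classification: Type 3 (Regular)


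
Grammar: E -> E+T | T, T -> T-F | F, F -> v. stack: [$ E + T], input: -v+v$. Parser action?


'-' can extend T; shift to build T -> T-F
Action: shift


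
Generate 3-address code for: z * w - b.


Break into single-operator statements:
t1 = z * w
t2 = t1 - b


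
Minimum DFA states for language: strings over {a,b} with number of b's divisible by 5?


Track (count of b) mod 5: states 0..4, accept at 0
Minimal DFA: 5 states


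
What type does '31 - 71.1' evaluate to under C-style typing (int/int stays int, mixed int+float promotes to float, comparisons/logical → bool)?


Operand types: int - float
Rule: mixed int/float promotes to float; int/int stays int
Result type: float


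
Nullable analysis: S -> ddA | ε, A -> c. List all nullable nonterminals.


A nonterminal is nullable iff some alternative derives ε (directly, or every symbol in it is nullable)
Nullable: {S}


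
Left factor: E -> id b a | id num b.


Common prefix: 'id'
Factored: E -> id E', E' -> b a | num b


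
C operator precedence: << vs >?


'<<' is shift (level 8); '>' is relational (level 7)
Higher level binds tighter
'<<' has higher precedence than '>'


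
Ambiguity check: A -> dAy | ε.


balanced d^n…y^n: each string has a unique parse
Unambiguous


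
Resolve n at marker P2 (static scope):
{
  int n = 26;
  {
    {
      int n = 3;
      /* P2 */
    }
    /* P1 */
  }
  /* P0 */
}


n declared in the same block as P2
n = 3


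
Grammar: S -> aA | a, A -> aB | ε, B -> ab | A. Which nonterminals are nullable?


A nonterminal is nullable iff some alternative derives ε (directly, or every symbol in it is nullable)
Nullable: {A, B}


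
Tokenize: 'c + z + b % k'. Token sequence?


Scan left to right, longest-match per lexeme
Tokens: ID(c), OP(+), ID(z), OP(+), ID(b), OP(%), ID(k)


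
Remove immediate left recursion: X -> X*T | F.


Left-recursive alternatives: X*T; non-recursive: F
Introduce X': X -> FX', X' -> *TX' | ε


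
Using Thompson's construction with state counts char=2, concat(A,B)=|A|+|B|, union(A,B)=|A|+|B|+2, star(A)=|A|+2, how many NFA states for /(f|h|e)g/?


Syntax tree has 4 char leaf(s), 2 union(s), 0 star(s)
chars contribute 4×2 = 8; each union adds +2; each star adds +2
Total: 8 + 4 + 0 = 12 states


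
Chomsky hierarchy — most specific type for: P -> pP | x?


Right-linear: every RHS is a terminal or a terminal followed by one nonterminal
Classification: Type 3 (Regular)


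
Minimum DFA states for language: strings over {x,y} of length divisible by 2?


Track length mod 2: states 0..1, accept at 0
Minimal DFA: 2 states


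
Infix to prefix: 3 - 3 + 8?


left-to-right (same/higher precedence on left): tree is (+ (- 3 3) 8)
Prefix: + - 3 3 8


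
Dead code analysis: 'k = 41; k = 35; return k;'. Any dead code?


first assignment to k is overwritten before any read
Dead: 'k = 41'


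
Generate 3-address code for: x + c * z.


Break into single-operator statements:
t1 = c * z
t2 = x + t1


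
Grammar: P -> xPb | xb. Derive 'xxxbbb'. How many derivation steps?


Derivation: P => xPb => xxPbb => xxxbbb
Steps: 3


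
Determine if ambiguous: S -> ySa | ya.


balanced y^n…a^n: each string has a unique parse
Unambiguous


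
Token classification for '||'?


Pattern: operator symbol
Type: OPERATOR


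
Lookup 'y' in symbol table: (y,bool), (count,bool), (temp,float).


Lookup 'y' → type bool


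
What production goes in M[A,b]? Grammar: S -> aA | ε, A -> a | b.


For [A, b]: 'b' ∈ FIRST(b)
Entry: A -> b


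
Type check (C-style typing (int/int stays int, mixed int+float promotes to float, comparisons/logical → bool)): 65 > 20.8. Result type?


Operand types: int > float
Rule: comparison yields bool
Result type: bool


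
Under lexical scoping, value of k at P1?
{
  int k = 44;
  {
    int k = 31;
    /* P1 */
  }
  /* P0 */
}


k declared in the same block as P1
k = 31


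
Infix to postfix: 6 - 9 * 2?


* has higher precedence, evaluate 9*2 first
Postfix: 6 9 2 * -


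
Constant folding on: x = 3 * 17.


3 * 17 = 51 at compile time
Optimized: x = 51


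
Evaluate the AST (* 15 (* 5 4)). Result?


Evaluate inner: (* 5 4) = 20
Evaluate root: (* 15 20) = 300
Result: 300


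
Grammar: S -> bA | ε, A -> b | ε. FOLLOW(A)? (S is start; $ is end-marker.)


$ ∈ FOLLOW(S). For each A -> αBβ: add FIRST(β)\{ε} to FOLLOW(B); if β nullable, add FOLLOW(A).
FOLLOW(A) = {$}


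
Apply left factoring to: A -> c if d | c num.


Common prefix: 'c'
Factored: A -> c A', A' -> if d | num


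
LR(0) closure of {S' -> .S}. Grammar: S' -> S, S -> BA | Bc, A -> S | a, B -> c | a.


Start: S' -> .S
For each item with dot before a nonterminal B, add B -> .γ for every B-production
Closure: [S' -> .S, S -> .BA, S -> .Bc, B -> .c, B -> .a]


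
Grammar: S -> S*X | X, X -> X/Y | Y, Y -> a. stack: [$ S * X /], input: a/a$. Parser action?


no handle; shift 'a'
Action: shift


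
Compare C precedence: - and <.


'-' is additive (level 9); '<' is relational (level 7)
Higher level binds tighter
'-' has higher precedence than '<'


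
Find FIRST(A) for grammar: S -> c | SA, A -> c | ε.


Per alternative of A: FIRST(c) = {c}; FIRST(ε) = {ε}
FIRST(A) = {c, ε}


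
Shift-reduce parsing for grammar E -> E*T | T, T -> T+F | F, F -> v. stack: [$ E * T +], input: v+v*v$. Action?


no handle; shift 'v'
Action: shift


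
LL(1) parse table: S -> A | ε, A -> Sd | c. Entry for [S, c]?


For [S, c]: 'c' ∈ FIRST(A)
Entry: S -> A


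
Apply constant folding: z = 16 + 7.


16 + 7 = 23 at compile time
Optimized: z = 23


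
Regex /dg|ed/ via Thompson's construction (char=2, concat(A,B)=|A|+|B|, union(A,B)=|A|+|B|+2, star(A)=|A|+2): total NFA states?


Syntax tree has 4 char leaf(s), 1 union(s), 0 star(s)
chars contribute 4×2 = 8; each union adds +2; each star adds +2
Total: 8 + 2 + 0 = 10 states


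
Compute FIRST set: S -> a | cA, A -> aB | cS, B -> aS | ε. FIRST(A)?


Per alternative of A: FIRST(aB) = {a}; FIRST(cS) = {c}
FIRST(A) = {a, c}


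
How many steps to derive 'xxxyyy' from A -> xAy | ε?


Derivation: A => xAy => xxAyy => xxxAyyy => xxxyyy
Steps: 4


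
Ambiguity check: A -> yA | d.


right-linear, alternatives start with distinct terminals 'y' vs 'd': unique leftmost derivation
Unambiguous


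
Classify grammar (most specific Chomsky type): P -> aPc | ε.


Single nonterminal LHS, but a^n c^n is not regular
Classification: Type 2 (Context-Free)


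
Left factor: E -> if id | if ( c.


Common prefix: 'if'
Factored: E -> if E', E' -> id | ( c


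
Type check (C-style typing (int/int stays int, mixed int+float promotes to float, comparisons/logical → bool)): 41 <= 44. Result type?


Operand types: int <= int
Rule: comparison yields bool
Result type: bool


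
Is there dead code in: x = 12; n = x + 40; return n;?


x is read by n's definition; n is returned
No dead code


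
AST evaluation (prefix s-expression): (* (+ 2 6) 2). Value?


Evaluate inner: (+ 2 6) = 8
Evaluate root: (* 8 2) = 16
Result: 16


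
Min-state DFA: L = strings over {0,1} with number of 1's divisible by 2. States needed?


Track (count of 1) mod 2: states 0..1, accept at 0
Minimal DFA: 2 states


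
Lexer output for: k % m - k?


Scan left to right, longest-match per lexeme
Tokens: ID(k), OP(%), ID(m), OP(-), ID(k)


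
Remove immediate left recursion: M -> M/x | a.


Left-recursive alternatives: M/x; non-recursive: a
Introduce M': M -> aM', M' -> /xM' | ε
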